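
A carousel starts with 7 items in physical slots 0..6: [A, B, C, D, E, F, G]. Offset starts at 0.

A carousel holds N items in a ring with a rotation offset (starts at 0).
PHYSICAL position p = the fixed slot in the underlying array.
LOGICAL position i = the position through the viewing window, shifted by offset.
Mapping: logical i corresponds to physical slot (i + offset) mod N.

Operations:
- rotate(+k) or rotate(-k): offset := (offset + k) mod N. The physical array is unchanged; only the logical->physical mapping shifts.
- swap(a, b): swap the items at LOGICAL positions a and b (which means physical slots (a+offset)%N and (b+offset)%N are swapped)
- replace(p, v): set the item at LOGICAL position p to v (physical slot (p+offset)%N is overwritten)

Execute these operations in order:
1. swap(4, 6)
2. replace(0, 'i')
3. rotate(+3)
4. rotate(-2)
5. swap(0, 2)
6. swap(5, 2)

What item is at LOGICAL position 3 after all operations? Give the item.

After op 1 (swap(4, 6)): offset=0, physical=[A,B,C,D,G,F,E], logical=[A,B,C,D,G,F,E]
After op 2 (replace(0, 'i')): offset=0, physical=[i,B,C,D,G,F,E], logical=[i,B,C,D,G,F,E]
After op 3 (rotate(+3)): offset=3, physical=[i,B,C,D,G,F,E], logical=[D,G,F,E,i,B,C]
After op 4 (rotate(-2)): offset=1, physical=[i,B,C,D,G,F,E], logical=[B,C,D,G,F,E,i]
After op 5 (swap(0, 2)): offset=1, physical=[i,D,C,B,G,F,E], logical=[D,C,B,G,F,E,i]
After op 6 (swap(5, 2)): offset=1, physical=[i,D,C,E,G,F,B], logical=[D,C,E,G,F,B,i]

Answer: G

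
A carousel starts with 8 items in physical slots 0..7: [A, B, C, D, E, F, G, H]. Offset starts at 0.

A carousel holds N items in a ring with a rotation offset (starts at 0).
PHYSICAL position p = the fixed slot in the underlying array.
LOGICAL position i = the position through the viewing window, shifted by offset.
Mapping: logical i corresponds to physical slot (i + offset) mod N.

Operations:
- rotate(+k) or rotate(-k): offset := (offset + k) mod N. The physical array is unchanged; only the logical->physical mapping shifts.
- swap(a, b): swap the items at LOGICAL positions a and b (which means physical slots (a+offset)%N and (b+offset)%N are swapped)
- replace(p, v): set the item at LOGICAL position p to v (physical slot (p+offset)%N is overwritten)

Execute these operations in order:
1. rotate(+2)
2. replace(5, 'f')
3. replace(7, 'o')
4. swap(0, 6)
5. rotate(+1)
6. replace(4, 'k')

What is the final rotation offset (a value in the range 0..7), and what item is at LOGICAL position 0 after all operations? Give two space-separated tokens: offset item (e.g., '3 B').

Answer: 3 D

Derivation:
After op 1 (rotate(+2)): offset=2, physical=[A,B,C,D,E,F,G,H], logical=[C,D,E,F,G,H,A,B]
After op 2 (replace(5, 'f')): offset=2, physical=[A,B,C,D,E,F,G,f], logical=[C,D,E,F,G,f,A,B]
After op 3 (replace(7, 'o')): offset=2, physical=[A,o,C,D,E,F,G,f], logical=[C,D,E,F,G,f,A,o]
After op 4 (swap(0, 6)): offset=2, physical=[C,o,A,D,E,F,G,f], logical=[A,D,E,F,G,f,C,o]
After op 5 (rotate(+1)): offset=3, physical=[C,o,A,D,E,F,G,f], logical=[D,E,F,G,f,C,o,A]
After op 6 (replace(4, 'k')): offset=3, physical=[C,o,A,D,E,F,G,k], logical=[D,E,F,G,k,C,o,A]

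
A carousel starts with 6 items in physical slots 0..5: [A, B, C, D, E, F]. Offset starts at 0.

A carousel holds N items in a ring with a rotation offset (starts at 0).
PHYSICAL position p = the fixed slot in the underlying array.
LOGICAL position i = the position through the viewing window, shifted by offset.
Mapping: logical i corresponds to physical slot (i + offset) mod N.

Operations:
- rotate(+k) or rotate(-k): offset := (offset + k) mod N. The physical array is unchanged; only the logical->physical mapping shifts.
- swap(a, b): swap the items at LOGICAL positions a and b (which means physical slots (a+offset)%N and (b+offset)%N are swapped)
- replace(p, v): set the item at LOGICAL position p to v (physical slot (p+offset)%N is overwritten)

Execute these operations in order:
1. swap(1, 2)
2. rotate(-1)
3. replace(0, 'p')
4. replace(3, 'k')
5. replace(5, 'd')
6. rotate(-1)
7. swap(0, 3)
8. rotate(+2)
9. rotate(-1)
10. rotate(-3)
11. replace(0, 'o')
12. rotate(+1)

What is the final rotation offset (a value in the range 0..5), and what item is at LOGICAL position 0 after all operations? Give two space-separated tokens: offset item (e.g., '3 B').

Answer: 3 D

Derivation:
After op 1 (swap(1, 2)): offset=0, physical=[A,C,B,D,E,F], logical=[A,C,B,D,E,F]
After op 2 (rotate(-1)): offset=5, physical=[A,C,B,D,E,F], logical=[F,A,C,B,D,E]
After op 3 (replace(0, 'p')): offset=5, physical=[A,C,B,D,E,p], logical=[p,A,C,B,D,E]
After op 4 (replace(3, 'k')): offset=5, physical=[A,C,k,D,E,p], logical=[p,A,C,k,D,E]
After op 5 (replace(5, 'd')): offset=5, physical=[A,C,k,D,d,p], logical=[p,A,C,k,D,d]
After op 6 (rotate(-1)): offset=4, physical=[A,C,k,D,d,p], logical=[d,p,A,C,k,D]
After op 7 (swap(0, 3)): offset=4, physical=[A,d,k,D,C,p], logical=[C,p,A,d,k,D]
After op 8 (rotate(+2)): offset=0, physical=[A,d,k,D,C,p], logical=[A,d,k,D,C,p]
After op 9 (rotate(-1)): offset=5, physical=[A,d,k,D,C,p], logical=[p,A,d,k,D,C]
After op 10 (rotate(-3)): offset=2, physical=[A,d,k,D,C,p], logical=[k,D,C,p,A,d]
After op 11 (replace(0, 'o')): offset=2, physical=[A,d,o,D,C,p], logical=[o,D,C,p,A,d]
After op 12 (rotate(+1)): offset=3, physical=[A,d,o,D,C,p], logical=[D,C,p,A,d,o]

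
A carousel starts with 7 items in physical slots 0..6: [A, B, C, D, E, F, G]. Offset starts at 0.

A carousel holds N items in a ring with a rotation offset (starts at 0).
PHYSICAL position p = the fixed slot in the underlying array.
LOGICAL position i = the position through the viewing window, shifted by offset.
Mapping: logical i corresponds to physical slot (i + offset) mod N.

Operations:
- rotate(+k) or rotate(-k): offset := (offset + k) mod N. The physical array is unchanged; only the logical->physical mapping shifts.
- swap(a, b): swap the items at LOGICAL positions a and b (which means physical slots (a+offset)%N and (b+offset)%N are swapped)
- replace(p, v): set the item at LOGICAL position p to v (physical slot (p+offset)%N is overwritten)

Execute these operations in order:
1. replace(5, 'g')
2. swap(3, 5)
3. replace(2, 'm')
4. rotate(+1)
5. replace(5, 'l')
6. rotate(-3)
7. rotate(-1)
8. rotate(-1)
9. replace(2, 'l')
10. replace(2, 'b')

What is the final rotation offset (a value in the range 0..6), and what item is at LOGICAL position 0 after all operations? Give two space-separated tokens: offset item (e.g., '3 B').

After op 1 (replace(5, 'g')): offset=0, physical=[A,B,C,D,E,g,G], logical=[A,B,C,D,E,g,G]
After op 2 (swap(3, 5)): offset=0, physical=[A,B,C,g,E,D,G], logical=[A,B,C,g,E,D,G]
After op 3 (replace(2, 'm')): offset=0, physical=[A,B,m,g,E,D,G], logical=[A,B,m,g,E,D,G]
After op 4 (rotate(+1)): offset=1, physical=[A,B,m,g,E,D,G], logical=[B,m,g,E,D,G,A]
After op 5 (replace(5, 'l')): offset=1, physical=[A,B,m,g,E,D,l], logical=[B,m,g,E,D,l,A]
After op 6 (rotate(-3)): offset=5, physical=[A,B,m,g,E,D,l], logical=[D,l,A,B,m,g,E]
After op 7 (rotate(-1)): offset=4, physical=[A,B,m,g,E,D,l], logical=[E,D,l,A,B,m,g]
After op 8 (rotate(-1)): offset=3, physical=[A,B,m,g,E,D,l], logical=[g,E,D,l,A,B,m]
After op 9 (replace(2, 'l')): offset=3, physical=[A,B,m,g,E,l,l], logical=[g,E,l,l,A,B,m]
After op 10 (replace(2, 'b')): offset=3, physical=[A,B,m,g,E,b,l], logical=[g,E,b,l,A,B,m]

Answer: 3 g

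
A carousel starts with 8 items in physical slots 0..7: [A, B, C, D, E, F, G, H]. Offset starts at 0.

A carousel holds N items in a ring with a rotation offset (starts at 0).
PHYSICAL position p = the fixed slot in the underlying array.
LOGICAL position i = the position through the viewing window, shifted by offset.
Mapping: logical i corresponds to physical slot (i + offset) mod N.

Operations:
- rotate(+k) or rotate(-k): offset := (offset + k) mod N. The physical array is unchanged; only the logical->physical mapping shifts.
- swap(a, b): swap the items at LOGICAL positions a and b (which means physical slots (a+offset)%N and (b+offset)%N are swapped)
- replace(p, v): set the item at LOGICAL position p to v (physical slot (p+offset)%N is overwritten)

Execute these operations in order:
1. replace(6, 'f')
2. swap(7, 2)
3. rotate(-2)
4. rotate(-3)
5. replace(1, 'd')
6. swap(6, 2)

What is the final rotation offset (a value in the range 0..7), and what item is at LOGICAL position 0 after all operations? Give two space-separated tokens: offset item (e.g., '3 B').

Answer: 3 D

Derivation:
After op 1 (replace(6, 'f')): offset=0, physical=[A,B,C,D,E,F,f,H], logical=[A,B,C,D,E,F,f,H]
After op 2 (swap(7, 2)): offset=0, physical=[A,B,H,D,E,F,f,C], logical=[A,B,H,D,E,F,f,C]
After op 3 (rotate(-2)): offset=6, physical=[A,B,H,D,E,F,f,C], logical=[f,C,A,B,H,D,E,F]
After op 4 (rotate(-3)): offset=3, physical=[A,B,H,D,E,F,f,C], logical=[D,E,F,f,C,A,B,H]
After op 5 (replace(1, 'd')): offset=3, physical=[A,B,H,D,d,F,f,C], logical=[D,d,F,f,C,A,B,H]
After op 6 (swap(6, 2)): offset=3, physical=[A,F,H,D,d,B,f,C], logical=[D,d,B,f,C,A,F,H]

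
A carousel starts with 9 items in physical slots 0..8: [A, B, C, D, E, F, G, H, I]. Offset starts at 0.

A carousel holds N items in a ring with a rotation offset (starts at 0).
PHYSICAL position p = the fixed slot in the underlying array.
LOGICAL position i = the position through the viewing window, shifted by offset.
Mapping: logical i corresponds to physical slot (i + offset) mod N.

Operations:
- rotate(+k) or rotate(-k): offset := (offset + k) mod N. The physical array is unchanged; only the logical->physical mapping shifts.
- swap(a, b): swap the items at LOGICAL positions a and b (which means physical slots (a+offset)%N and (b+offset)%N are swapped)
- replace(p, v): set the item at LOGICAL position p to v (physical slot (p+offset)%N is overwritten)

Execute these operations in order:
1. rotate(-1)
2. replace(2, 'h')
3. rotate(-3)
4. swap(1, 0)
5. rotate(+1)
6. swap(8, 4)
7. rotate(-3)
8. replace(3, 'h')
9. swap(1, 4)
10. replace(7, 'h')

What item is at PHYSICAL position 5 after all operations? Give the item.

After op 1 (rotate(-1)): offset=8, physical=[A,B,C,D,E,F,G,H,I], logical=[I,A,B,C,D,E,F,G,H]
After op 2 (replace(2, 'h')): offset=8, physical=[A,h,C,D,E,F,G,H,I], logical=[I,A,h,C,D,E,F,G,H]
After op 3 (rotate(-3)): offset=5, physical=[A,h,C,D,E,F,G,H,I], logical=[F,G,H,I,A,h,C,D,E]
After op 4 (swap(1, 0)): offset=5, physical=[A,h,C,D,E,G,F,H,I], logical=[G,F,H,I,A,h,C,D,E]
After op 5 (rotate(+1)): offset=6, physical=[A,h,C,D,E,G,F,H,I], logical=[F,H,I,A,h,C,D,E,G]
After op 6 (swap(8, 4)): offset=6, physical=[A,G,C,D,E,h,F,H,I], logical=[F,H,I,A,G,C,D,E,h]
After op 7 (rotate(-3)): offset=3, physical=[A,G,C,D,E,h,F,H,I], logical=[D,E,h,F,H,I,A,G,C]
After op 8 (replace(3, 'h')): offset=3, physical=[A,G,C,D,E,h,h,H,I], logical=[D,E,h,h,H,I,A,G,C]
After op 9 (swap(1, 4)): offset=3, physical=[A,G,C,D,H,h,h,E,I], logical=[D,H,h,h,E,I,A,G,C]
After op 10 (replace(7, 'h')): offset=3, physical=[A,h,C,D,H,h,h,E,I], logical=[D,H,h,h,E,I,A,h,C]

Answer: h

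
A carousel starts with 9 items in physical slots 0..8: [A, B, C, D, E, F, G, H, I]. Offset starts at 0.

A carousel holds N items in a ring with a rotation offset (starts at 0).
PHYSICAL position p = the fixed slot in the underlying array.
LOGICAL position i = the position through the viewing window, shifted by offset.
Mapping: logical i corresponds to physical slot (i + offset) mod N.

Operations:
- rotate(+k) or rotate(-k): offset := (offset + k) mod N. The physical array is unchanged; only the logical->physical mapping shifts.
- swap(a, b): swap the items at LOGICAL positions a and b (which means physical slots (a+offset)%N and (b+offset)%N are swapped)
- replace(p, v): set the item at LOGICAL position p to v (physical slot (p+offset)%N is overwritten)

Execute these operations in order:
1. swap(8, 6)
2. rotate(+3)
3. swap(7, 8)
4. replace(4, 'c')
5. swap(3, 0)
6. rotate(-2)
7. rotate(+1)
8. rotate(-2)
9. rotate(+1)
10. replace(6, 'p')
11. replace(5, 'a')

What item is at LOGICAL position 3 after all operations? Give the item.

Answer: E

Derivation:
After op 1 (swap(8, 6)): offset=0, physical=[A,B,C,D,E,F,I,H,G], logical=[A,B,C,D,E,F,I,H,G]
After op 2 (rotate(+3)): offset=3, physical=[A,B,C,D,E,F,I,H,G], logical=[D,E,F,I,H,G,A,B,C]
After op 3 (swap(7, 8)): offset=3, physical=[A,C,B,D,E,F,I,H,G], logical=[D,E,F,I,H,G,A,C,B]
After op 4 (replace(4, 'c')): offset=3, physical=[A,C,B,D,E,F,I,c,G], logical=[D,E,F,I,c,G,A,C,B]
After op 5 (swap(3, 0)): offset=3, physical=[A,C,B,I,E,F,D,c,G], logical=[I,E,F,D,c,G,A,C,B]
After op 6 (rotate(-2)): offset=1, physical=[A,C,B,I,E,F,D,c,G], logical=[C,B,I,E,F,D,c,G,A]
After op 7 (rotate(+1)): offset=2, physical=[A,C,B,I,E,F,D,c,G], logical=[B,I,E,F,D,c,G,A,C]
After op 8 (rotate(-2)): offset=0, physical=[A,C,B,I,E,F,D,c,G], logical=[A,C,B,I,E,F,D,c,G]
After op 9 (rotate(+1)): offset=1, physical=[A,C,B,I,E,F,D,c,G], logical=[C,B,I,E,F,D,c,G,A]
After op 10 (replace(6, 'p')): offset=1, physical=[A,C,B,I,E,F,D,p,G], logical=[C,B,I,E,F,D,p,G,A]
After op 11 (replace(5, 'a')): offset=1, physical=[A,C,B,I,E,F,a,p,G], logical=[C,B,I,E,F,a,p,G,A]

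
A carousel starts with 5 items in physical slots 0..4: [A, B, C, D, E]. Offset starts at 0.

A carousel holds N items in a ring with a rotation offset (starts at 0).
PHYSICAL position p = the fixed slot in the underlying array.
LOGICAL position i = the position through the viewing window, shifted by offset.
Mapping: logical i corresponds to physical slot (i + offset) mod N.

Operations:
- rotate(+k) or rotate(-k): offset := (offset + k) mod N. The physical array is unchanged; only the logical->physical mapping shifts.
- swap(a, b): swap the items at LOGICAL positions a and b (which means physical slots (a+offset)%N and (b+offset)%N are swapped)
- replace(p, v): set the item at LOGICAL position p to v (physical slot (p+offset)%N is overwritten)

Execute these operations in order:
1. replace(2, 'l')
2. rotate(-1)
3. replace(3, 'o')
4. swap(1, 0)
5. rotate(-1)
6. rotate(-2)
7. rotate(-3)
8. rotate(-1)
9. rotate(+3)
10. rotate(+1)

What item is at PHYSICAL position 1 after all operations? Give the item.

After op 1 (replace(2, 'l')): offset=0, physical=[A,B,l,D,E], logical=[A,B,l,D,E]
After op 2 (rotate(-1)): offset=4, physical=[A,B,l,D,E], logical=[E,A,B,l,D]
After op 3 (replace(3, 'o')): offset=4, physical=[A,B,o,D,E], logical=[E,A,B,o,D]
After op 4 (swap(1, 0)): offset=4, physical=[E,B,o,D,A], logical=[A,E,B,o,D]
After op 5 (rotate(-1)): offset=3, physical=[E,B,o,D,A], logical=[D,A,E,B,o]
After op 6 (rotate(-2)): offset=1, physical=[E,B,o,D,A], logical=[B,o,D,A,E]
After op 7 (rotate(-3)): offset=3, physical=[E,B,o,D,A], logical=[D,A,E,B,o]
After op 8 (rotate(-1)): offset=2, physical=[E,B,o,D,A], logical=[o,D,A,E,B]
After op 9 (rotate(+3)): offset=0, physical=[E,B,o,D,A], logical=[E,B,o,D,A]
After op 10 (rotate(+1)): offset=1, physical=[E,B,o,D,A], logical=[B,o,D,A,E]

Answer: B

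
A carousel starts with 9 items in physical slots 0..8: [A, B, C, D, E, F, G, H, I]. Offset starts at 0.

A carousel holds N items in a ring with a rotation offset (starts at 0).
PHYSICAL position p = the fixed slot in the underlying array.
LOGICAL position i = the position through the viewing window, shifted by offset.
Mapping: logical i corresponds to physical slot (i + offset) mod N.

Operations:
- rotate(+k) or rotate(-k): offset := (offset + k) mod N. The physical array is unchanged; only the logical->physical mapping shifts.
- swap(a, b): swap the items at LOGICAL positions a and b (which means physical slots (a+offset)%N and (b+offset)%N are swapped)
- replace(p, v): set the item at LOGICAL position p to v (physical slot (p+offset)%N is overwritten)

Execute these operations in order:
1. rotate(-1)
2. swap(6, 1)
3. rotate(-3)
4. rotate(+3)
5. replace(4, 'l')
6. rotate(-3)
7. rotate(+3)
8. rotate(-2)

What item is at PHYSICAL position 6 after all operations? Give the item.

After op 1 (rotate(-1)): offset=8, physical=[A,B,C,D,E,F,G,H,I], logical=[I,A,B,C,D,E,F,G,H]
After op 2 (swap(6, 1)): offset=8, physical=[F,B,C,D,E,A,G,H,I], logical=[I,F,B,C,D,E,A,G,H]
After op 3 (rotate(-3)): offset=5, physical=[F,B,C,D,E,A,G,H,I], logical=[A,G,H,I,F,B,C,D,E]
After op 4 (rotate(+3)): offset=8, physical=[F,B,C,D,E,A,G,H,I], logical=[I,F,B,C,D,E,A,G,H]
After op 5 (replace(4, 'l')): offset=8, physical=[F,B,C,l,E,A,G,H,I], logical=[I,F,B,C,l,E,A,G,H]
After op 6 (rotate(-3)): offset=5, physical=[F,B,C,l,E,A,G,H,I], logical=[A,G,H,I,F,B,C,l,E]
After op 7 (rotate(+3)): offset=8, physical=[F,B,C,l,E,A,G,H,I], logical=[I,F,B,C,l,E,A,G,H]
After op 8 (rotate(-2)): offset=6, physical=[F,B,C,l,E,A,G,H,I], logical=[G,H,I,F,B,C,l,E,A]

Answer: G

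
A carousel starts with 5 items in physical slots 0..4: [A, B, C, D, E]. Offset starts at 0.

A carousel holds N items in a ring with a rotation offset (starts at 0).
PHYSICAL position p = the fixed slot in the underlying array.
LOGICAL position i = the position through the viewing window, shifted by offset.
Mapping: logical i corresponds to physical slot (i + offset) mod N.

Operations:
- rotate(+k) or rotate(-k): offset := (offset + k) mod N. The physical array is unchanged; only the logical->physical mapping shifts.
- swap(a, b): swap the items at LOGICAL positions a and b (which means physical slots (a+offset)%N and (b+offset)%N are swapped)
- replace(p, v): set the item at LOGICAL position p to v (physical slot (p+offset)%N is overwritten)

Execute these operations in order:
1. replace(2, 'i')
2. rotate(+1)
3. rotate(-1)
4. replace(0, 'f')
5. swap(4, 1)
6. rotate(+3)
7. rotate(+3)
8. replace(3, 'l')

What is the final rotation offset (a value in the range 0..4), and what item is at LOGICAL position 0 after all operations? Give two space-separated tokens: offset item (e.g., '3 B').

After op 1 (replace(2, 'i')): offset=0, physical=[A,B,i,D,E], logical=[A,B,i,D,E]
After op 2 (rotate(+1)): offset=1, physical=[A,B,i,D,E], logical=[B,i,D,E,A]
After op 3 (rotate(-1)): offset=0, physical=[A,B,i,D,E], logical=[A,B,i,D,E]
After op 4 (replace(0, 'f')): offset=0, physical=[f,B,i,D,E], logical=[f,B,i,D,E]
After op 5 (swap(4, 1)): offset=0, physical=[f,E,i,D,B], logical=[f,E,i,D,B]
After op 6 (rotate(+3)): offset=3, physical=[f,E,i,D,B], logical=[D,B,f,E,i]
After op 7 (rotate(+3)): offset=1, physical=[f,E,i,D,B], logical=[E,i,D,B,f]
After op 8 (replace(3, 'l')): offset=1, physical=[f,E,i,D,l], logical=[E,i,D,l,f]

Answer: 1 E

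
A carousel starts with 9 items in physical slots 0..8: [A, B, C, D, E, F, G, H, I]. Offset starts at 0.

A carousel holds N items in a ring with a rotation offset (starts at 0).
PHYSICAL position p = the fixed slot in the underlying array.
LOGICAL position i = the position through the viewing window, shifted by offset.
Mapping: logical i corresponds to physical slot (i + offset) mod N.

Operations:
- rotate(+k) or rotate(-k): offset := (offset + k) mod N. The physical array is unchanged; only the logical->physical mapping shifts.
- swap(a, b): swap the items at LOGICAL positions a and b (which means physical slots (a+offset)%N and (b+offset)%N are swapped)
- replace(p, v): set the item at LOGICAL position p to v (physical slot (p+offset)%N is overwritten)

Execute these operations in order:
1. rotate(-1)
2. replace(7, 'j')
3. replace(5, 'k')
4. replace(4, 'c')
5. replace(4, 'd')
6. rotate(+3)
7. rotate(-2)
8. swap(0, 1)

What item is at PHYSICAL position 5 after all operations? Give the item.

After op 1 (rotate(-1)): offset=8, physical=[A,B,C,D,E,F,G,H,I], logical=[I,A,B,C,D,E,F,G,H]
After op 2 (replace(7, 'j')): offset=8, physical=[A,B,C,D,E,F,j,H,I], logical=[I,A,B,C,D,E,F,j,H]
After op 3 (replace(5, 'k')): offset=8, physical=[A,B,C,D,k,F,j,H,I], logical=[I,A,B,C,D,k,F,j,H]
After op 4 (replace(4, 'c')): offset=8, physical=[A,B,C,c,k,F,j,H,I], logical=[I,A,B,C,c,k,F,j,H]
After op 5 (replace(4, 'd')): offset=8, physical=[A,B,C,d,k,F,j,H,I], logical=[I,A,B,C,d,k,F,j,H]
After op 6 (rotate(+3)): offset=2, physical=[A,B,C,d,k,F,j,H,I], logical=[C,d,k,F,j,H,I,A,B]
After op 7 (rotate(-2)): offset=0, physical=[A,B,C,d,k,F,j,H,I], logical=[A,B,C,d,k,F,j,H,I]
After op 8 (swap(0, 1)): offset=0, physical=[B,A,C,d,k,F,j,H,I], logical=[B,A,C,d,k,F,j,H,I]

Answer: F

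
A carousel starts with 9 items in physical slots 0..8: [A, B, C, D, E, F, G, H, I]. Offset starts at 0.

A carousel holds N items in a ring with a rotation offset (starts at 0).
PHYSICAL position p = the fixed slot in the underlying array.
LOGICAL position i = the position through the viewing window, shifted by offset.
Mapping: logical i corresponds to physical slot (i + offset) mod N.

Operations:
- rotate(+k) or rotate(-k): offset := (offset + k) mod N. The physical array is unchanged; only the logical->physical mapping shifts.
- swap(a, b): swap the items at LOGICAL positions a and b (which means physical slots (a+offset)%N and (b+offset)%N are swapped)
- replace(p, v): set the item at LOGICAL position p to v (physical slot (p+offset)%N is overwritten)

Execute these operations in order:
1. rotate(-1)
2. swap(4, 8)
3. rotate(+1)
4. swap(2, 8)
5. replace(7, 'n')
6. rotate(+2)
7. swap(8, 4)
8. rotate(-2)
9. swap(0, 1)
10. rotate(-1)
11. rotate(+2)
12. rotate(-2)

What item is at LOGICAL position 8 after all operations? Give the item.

After op 1 (rotate(-1)): offset=8, physical=[A,B,C,D,E,F,G,H,I], logical=[I,A,B,C,D,E,F,G,H]
After op 2 (swap(4, 8)): offset=8, physical=[A,B,C,H,E,F,G,D,I], logical=[I,A,B,C,H,E,F,G,D]
After op 3 (rotate(+1)): offset=0, physical=[A,B,C,H,E,F,G,D,I], logical=[A,B,C,H,E,F,G,D,I]
After op 4 (swap(2, 8)): offset=0, physical=[A,B,I,H,E,F,G,D,C], logical=[A,B,I,H,E,F,G,D,C]
After op 5 (replace(7, 'n')): offset=0, physical=[A,B,I,H,E,F,G,n,C], logical=[A,B,I,H,E,F,G,n,C]
After op 6 (rotate(+2)): offset=2, physical=[A,B,I,H,E,F,G,n,C], logical=[I,H,E,F,G,n,C,A,B]
After op 7 (swap(8, 4)): offset=2, physical=[A,G,I,H,E,F,B,n,C], logical=[I,H,E,F,B,n,C,A,G]
After op 8 (rotate(-2)): offset=0, physical=[A,G,I,H,E,F,B,n,C], logical=[A,G,I,H,E,F,B,n,C]
After op 9 (swap(0, 1)): offset=0, physical=[G,A,I,H,E,F,B,n,C], logical=[G,A,I,H,E,F,B,n,C]
After op 10 (rotate(-1)): offset=8, physical=[G,A,I,H,E,F,B,n,C], logical=[C,G,A,I,H,E,F,B,n]
After op 11 (rotate(+2)): offset=1, physical=[G,A,I,H,E,F,B,n,C], logical=[A,I,H,E,F,B,n,C,G]
After op 12 (rotate(-2)): offset=8, physical=[G,A,I,H,E,F,B,n,C], logical=[C,G,A,I,H,E,F,B,n]

Answer: n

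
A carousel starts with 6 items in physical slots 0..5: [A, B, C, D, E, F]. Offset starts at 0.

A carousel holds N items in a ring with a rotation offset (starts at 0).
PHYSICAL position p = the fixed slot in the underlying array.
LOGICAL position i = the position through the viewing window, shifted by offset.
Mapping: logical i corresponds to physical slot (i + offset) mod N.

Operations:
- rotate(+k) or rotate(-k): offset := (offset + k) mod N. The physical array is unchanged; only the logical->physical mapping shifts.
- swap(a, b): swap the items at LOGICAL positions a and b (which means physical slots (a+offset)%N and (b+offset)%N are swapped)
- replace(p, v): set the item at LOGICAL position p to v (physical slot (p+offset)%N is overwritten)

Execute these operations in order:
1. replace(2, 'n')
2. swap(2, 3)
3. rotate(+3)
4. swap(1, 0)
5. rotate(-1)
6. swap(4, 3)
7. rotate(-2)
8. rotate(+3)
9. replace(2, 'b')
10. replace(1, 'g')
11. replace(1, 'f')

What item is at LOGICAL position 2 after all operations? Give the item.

After op 1 (replace(2, 'n')): offset=0, physical=[A,B,n,D,E,F], logical=[A,B,n,D,E,F]
After op 2 (swap(2, 3)): offset=0, physical=[A,B,D,n,E,F], logical=[A,B,D,n,E,F]
After op 3 (rotate(+3)): offset=3, physical=[A,B,D,n,E,F], logical=[n,E,F,A,B,D]
After op 4 (swap(1, 0)): offset=3, physical=[A,B,D,E,n,F], logical=[E,n,F,A,B,D]
After op 5 (rotate(-1)): offset=2, physical=[A,B,D,E,n,F], logical=[D,E,n,F,A,B]
After op 6 (swap(4, 3)): offset=2, physical=[F,B,D,E,n,A], logical=[D,E,n,A,F,B]
After op 7 (rotate(-2)): offset=0, physical=[F,B,D,E,n,A], logical=[F,B,D,E,n,A]
After op 8 (rotate(+3)): offset=3, physical=[F,B,D,E,n,A], logical=[E,n,A,F,B,D]
After op 9 (replace(2, 'b')): offset=3, physical=[F,B,D,E,n,b], logical=[E,n,b,F,B,D]
After op 10 (replace(1, 'g')): offset=3, physical=[F,B,D,E,g,b], logical=[E,g,b,F,B,D]
After op 11 (replace(1, 'f')): offset=3, physical=[F,B,D,E,f,b], logical=[E,f,b,F,B,D]

Answer: b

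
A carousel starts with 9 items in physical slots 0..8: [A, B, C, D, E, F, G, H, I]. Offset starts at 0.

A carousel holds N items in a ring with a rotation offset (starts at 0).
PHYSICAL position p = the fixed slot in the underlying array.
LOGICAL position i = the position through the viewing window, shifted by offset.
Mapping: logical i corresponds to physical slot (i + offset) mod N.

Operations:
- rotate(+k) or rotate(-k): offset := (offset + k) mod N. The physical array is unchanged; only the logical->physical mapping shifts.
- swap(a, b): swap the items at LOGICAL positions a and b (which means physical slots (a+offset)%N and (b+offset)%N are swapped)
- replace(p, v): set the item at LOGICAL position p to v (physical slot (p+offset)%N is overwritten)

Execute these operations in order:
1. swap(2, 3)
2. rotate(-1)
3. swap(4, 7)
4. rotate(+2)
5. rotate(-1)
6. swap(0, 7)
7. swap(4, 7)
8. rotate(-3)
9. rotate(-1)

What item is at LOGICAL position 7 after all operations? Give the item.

After op 1 (swap(2, 3)): offset=0, physical=[A,B,D,C,E,F,G,H,I], logical=[A,B,D,C,E,F,G,H,I]
After op 2 (rotate(-1)): offset=8, physical=[A,B,D,C,E,F,G,H,I], logical=[I,A,B,D,C,E,F,G,H]
After op 3 (swap(4, 7)): offset=8, physical=[A,B,D,G,E,F,C,H,I], logical=[I,A,B,D,G,E,F,C,H]
After op 4 (rotate(+2)): offset=1, physical=[A,B,D,G,E,F,C,H,I], logical=[B,D,G,E,F,C,H,I,A]
After op 5 (rotate(-1)): offset=0, physical=[A,B,D,G,E,F,C,H,I], logical=[A,B,D,G,E,F,C,H,I]
After op 6 (swap(0, 7)): offset=0, physical=[H,B,D,G,E,F,C,A,I], logical=[H,B,D,G,E,F,C,A,I]
After op 7 (swap(4, 7)): offset=0, physical=[H,B,D,G,A,F,C,E,I], logical=[H,B,D,G,A,F,C,E,I]
After op 8 (rotate(-3)): offset=6, physical=[H,B,D,G,A,F,C,E,I], logical=[C,E,I,H,B,D,G,A,F]
After op 9 (rotate(-1)): offset=5, physical=[H,B,D,G,A,F,C,E,I], logical=[F,C,E,I,H,B,D,G,A]

Answer: G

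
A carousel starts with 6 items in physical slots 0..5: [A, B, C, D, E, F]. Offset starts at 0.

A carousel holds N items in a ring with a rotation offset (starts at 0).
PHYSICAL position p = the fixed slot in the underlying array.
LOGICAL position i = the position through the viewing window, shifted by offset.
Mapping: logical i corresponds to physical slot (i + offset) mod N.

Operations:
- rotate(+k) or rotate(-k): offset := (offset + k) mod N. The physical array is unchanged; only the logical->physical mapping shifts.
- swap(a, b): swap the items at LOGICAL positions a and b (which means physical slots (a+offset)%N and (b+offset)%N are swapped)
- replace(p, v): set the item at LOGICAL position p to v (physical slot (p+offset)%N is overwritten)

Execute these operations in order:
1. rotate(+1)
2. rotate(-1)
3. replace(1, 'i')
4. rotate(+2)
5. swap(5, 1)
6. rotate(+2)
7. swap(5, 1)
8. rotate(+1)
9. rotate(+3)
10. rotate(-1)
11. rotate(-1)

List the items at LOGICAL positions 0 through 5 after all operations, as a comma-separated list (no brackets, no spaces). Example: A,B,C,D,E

Answer: A,D,C,F,E,i

Derivation:
After op 1 (rotate(+1)): offset=1, physical=[A,B,C,D,E,F], logical=[B,C,D,E,F,A]
After op 2 (rotate(-1)): offset=0, physical=[A,B,C,D,E,F], logical=[A,B,C,D,E,F]
After op 3 (replace(1, 'i')): offset=0, physical=[A,i,C,D,E,F], logical=[A,i,C,D,E,F]
After op 4 (rotate(+2)): offset=2, physical=[A,i,C,D,E,F], logical=[C,D,E,F,A,i]
After op 5 (swap(5, 1)): offset=2, physical=[A,D,C,i,E,F], logical=[C,i,E,F,A,D]
After op 6 (rotate(+2)): offset=4, physical=[A,D,C,i,E,F], logical=[E,F,A,D,C,i]
After op 7 (swap(5, 1)): offset=4, physical=[A,D,C,F,E,i], logical=[E,i,A,D,C,F]
After op 8 (rotate(+1)): offset=5, physical=[A,D,C,F,E,i], logical=[i,A,D,C,F,E]
After op 9 (rotate(+3)): offset=2, physical=[A,D,C,F,E,i], logical=[C,F,E,i,A,D]
After op 10 (rotate(-1)): offset=1, physical=[A,D,C,F,E,i], logical=[D,C,F,E,i,A]
After op 11 (rotate(-1)): offset=0, physical=[A,D,C,F,E,i], logical=[A,D,C,F,E,i]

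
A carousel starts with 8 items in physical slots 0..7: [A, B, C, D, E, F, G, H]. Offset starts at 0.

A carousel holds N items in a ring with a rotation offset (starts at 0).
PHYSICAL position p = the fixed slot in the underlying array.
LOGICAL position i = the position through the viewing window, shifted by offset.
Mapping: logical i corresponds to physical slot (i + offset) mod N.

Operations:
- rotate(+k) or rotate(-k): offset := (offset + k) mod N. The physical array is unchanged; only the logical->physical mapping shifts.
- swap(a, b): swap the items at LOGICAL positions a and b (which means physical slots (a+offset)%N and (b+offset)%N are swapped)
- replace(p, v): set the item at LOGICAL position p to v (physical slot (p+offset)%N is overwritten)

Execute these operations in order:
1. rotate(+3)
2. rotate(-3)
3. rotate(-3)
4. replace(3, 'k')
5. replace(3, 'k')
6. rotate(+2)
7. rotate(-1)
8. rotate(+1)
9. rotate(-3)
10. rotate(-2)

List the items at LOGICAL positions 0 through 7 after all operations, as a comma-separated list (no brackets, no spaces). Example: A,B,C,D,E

After op 1 (rotate(+3)): offset=3, physical=[A,B,C,D,E,F,G,H], logical=[D,E,F,G,H,A,B,C]
After op 2 (rotate(-3)): offset=0, physical=[A,B,C,D,E,F,G,H], logical=[A,B,C,D,E,F,G,H]
After op 3 (rotate(-3)): offset=5, physical=[A,B,C,D,E,F,G,H], logical=[F,G,H,A,B,C,D,E]
After op 4 (replace(3, 'k')): offset=5, physical=[k,B,C,D,E,F,G,H], logical=[F,G,H,k,B,C,D,E]
After op 5 (replace(3, 'k')): offset=5, physical=[k,B,C,D,E,F,G,H], logical=[F,G,H,k,B,C,D,E]
After op 6 (rotate(+2)): offset=7, physical=[k,B,C,D,E,F,G,H], logical=[H,k,B,C,D,E,F,G]
After op 7 (rotate(-1)): offset=6, physical=[k,B,C,D,E,F,G,H], logical=[G,H,k,B,C,D,E,F]
After op 8 (rotate(+1)): offset=7, physical=[k,B,C,D,E,F,G,H], logical=[H,k,B,C,D,E,F,G]
After op 9 (rotate(-3)): offset=4, physical=[k,B,C,D,E,F,G,H], logical=[E,F,G,H,k,B,C,D]
After op 10 (rotate(-2)): offset=2, physical=[k,B,C,D,E,F,G,H], logical=[C,D,E,F,G,H,k,B]

Answer: C,D,E,F,G,H,k,B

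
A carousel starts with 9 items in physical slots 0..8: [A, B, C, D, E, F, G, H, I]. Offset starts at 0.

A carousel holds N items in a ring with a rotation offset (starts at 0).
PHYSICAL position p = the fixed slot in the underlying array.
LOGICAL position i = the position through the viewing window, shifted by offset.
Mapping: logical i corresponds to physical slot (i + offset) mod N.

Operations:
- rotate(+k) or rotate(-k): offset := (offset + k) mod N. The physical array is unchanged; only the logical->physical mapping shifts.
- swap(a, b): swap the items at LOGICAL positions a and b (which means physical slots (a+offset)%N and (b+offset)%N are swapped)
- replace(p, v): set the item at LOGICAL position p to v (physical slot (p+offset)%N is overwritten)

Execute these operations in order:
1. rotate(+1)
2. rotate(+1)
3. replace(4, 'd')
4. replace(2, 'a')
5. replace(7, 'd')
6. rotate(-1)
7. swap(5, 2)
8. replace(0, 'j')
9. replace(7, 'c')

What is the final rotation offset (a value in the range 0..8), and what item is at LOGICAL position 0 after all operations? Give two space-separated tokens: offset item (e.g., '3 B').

Answer: 1 j

Derivation:
After op 1 (rotate(+1)): offset=1, physical=[A,B,C,D,E,F,G,H,I], logical=[B,C,D,E,F,G,H,I,A]
After op 2 (rotate(+1)): offset=2, physical=[A,B,C,D,E,F,G,H,I], logical=[C,D,E,F,G,H,I,A,B]
After op 3 (replace(4, 'd')): offset=2, physical=[A,B,C,D,E,F,d,H,I], logical=[C,D,E,F,d,H,I,A,B]
After op 4 (replace(2, 'a')): offset=2, physical=[A,B,C,D,a,F,d,H,I], logical=[C,D,a,F,d,H,I,A,B]
After op 5 (replace(7, 'd')): offset=2, physical=[d,B,C,D,a,F,d,H,I], logical=[C,D,a,F,d,H,I,d,B]
After op 6 (rotate(-1)): offset=1, physical=[d,B,C,D,a,F,d,H,I], logical=[B,C,D,a,F,d,H,I,d]
After op 7 (swap(5, 2)): offset=1, physical=[d,B,C,d,a,F,D,H,I], logical=[B,C,d,a,F,D,H,I,d]
After op 8 (replace(0, 'j')): offset=1, physical=[d,j,C,d,a,F,D,H,I], logical=[j,C,d,a,F,D,H,I,d]
After op 9 (replace(7, 'c')): offset=1, physical=[d,j,C,d,a,F,D,H,c], logical=[j,C,d,a,F,D,H,c,d]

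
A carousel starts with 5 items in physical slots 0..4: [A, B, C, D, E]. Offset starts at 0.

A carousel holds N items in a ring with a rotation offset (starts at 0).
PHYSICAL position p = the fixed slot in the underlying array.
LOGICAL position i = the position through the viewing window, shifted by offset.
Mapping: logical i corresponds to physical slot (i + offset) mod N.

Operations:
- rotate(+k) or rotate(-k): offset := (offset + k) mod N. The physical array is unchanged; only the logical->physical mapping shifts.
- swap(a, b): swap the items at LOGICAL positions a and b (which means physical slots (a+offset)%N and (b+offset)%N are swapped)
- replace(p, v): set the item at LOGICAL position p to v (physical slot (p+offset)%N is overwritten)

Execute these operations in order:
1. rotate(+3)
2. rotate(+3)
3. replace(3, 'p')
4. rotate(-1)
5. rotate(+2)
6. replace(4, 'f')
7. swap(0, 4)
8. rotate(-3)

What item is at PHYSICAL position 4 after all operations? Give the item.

Answer: p

Derivation:
After op 1 (rotate(+3)): offset=3, physical=[A,B,C,D,E], logical=[D,E,A,B,C]
After op 2 (rotate(+3)): offset=1, physical=[A,B,C,D,E], logical=[B,C,D,E,A]
After op 3 (replace(3, 'p')): offset=1, physical=[A,B,C,D,p], logical=[B,C,D,p,A]
After op 4 (rotate(-1)): offset=0, physical=[A,B,C,D,p], logical=[A,B,C,D,p]
After op 5 (rotate(+2)): offset=2, physical=[A,B,C,D,p], logical=[C,D,p,A,B]
After op 6 (replace(4, 'f')): offset=2, physical=[A,f,C,D,p], logical=[C,D,p,A,f]
After op 7 (swap(0, 4)): offset=2, physical=[A,C,f,D,p], logical=[f,D,p,A,C]
After op 8 (rotate(-3)): offset=4, physical=[A,C,f,D,p], logical=[p,A,C,f,D]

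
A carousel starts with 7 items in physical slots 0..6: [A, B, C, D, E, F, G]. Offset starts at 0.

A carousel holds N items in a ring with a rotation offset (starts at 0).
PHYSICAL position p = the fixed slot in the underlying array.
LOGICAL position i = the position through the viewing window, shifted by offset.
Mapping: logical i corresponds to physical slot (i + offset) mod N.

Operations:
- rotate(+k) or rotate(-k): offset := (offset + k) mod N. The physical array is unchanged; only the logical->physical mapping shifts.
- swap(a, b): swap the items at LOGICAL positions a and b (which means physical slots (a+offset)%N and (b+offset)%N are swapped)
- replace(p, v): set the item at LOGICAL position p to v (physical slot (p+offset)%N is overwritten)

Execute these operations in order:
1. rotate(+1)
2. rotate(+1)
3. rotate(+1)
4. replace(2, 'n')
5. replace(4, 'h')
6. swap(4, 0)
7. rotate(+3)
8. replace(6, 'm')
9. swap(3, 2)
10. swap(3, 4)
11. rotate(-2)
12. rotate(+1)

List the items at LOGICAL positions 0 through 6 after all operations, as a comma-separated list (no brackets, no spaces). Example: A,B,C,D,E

After op 1 (rotate(+1)): offset=1, physical=[A,B,C,D,E,F,G], logical=[B,C,D,E,F,G,A]
After op 2 (rotate(+1)): offset=2, physical=[A,B,C,D,E,F,G], logical=[C,D,E,F,G,A,B]
After op 3 (rotate(+1)): offset=3, physical=[A,B,C,D,E,F,G], logical=[D,E,F,G,A,B,C]
After op 4 (replace(2, 'n')): offset=3, physical=[A,B,C,D,E,n,G], logical=[D,E,n,G,A,B,C]
After op 5 (replace(4, 'h')): offset=3, physical=[h,B,C,D,E,n,G], logical=[D,E,n,G,h,B,C]
After op 6 (swap(4, 0)): offset=3, physical=[D,B,C,h,E,n,G], logical=[h,E,n,G,D,B,C]
After op 7 (rotate(+3)): offset=6, physical=[D,B,C,h,E,n,G], logical=[G,D,B,C,h,E,n]
After op 8 (replace(6, 'm')): offset=6, physical=[D,B,C,h,E,m,G], logical=[G,D,B,C,h,E,m]
After op 9 (swap(3, 2)): offset=6, physical=[D,C,B,h,E,m,G], logical=[G,D,C,B,h,E,m]
After op 10 (swap(3, 4)): offset=6, physical=[D,C,h,B,E,m,G], logical=[G,D,C,h,B,E,m]
After op 11 (rotate(-2)): offset=4, physical=[D,C,h,B,E,m,G], logical=[E,m,G,D,C,h,B]
After op 12 (rotate(+1)): offset=5, physical=[D,C,h,B,E,m,G], logical=[m,G,D,C,h,B,E]

Answer: m,G,D,C,h,B,E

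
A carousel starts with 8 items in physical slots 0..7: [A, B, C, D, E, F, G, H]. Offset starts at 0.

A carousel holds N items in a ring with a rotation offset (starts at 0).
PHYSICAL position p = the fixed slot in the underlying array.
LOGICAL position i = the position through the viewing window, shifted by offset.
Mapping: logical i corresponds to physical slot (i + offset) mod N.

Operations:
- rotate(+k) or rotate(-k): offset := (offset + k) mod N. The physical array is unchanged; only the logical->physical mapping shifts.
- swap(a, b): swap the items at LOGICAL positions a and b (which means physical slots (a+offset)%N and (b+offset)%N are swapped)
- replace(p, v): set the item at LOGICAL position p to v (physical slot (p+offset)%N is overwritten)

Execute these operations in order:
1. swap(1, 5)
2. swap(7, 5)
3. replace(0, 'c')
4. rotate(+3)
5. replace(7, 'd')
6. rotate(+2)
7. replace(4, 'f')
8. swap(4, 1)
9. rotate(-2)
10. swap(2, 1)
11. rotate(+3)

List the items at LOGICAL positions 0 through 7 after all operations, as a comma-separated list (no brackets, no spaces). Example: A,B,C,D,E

Answer: f,B,c,G,d,D,H,E

Derivation:
After op 1 (swap(1, 5)): offset=0, physical=[A,F,C,D,E,B,G,H], logical=[A,F,C,D,E,B,G,H]
After op 2 (swap(7, 5)): offset=0, physical=[A,F,C,D,E,H,G,B], logical=[A,F,C,D,E,H,G,B]
After op 3 (replace(0, 'c')): offset=0, physical=[c,F,C,D,E,H,G,B], logical=[c,F,C,D,E,H,G,B]
After op 4 (rotate(+3)): offset=3, physical=[c,F,C,D,E,H,G,B], logical=[D,E,H,G,B,c,F,C]
After op 5 (replace(7, 'd')): offset=3, physical=[c,F,d,D,E,H,G,B], logical=[D,E,H,G,B,c,F,d]
After op 6 (rotate(+2)): offset=5, physical=[c,F,d,D,E,H,G,B], logical=[H,G,B,c,F,d,D,E]
After op 7 (replace(4, 'f')): offset=5, physical=[c,f,d,D,E,H,G,B], logical=[H,G,B,c,f,d,D,E]
After op 8 (swap(4, 1)): offset=5, physical=[c,G,d,D,E,H,f,B], logical=[H,f,B,c,G,d,D,E]
After op 9 (rotate(-2)): offset=3, physical=[c,G,d,D,E,H,f,B], logical=[D,E,H,f,B,c,G,d]
After op 10 (swap(2, 1)): offset=3, physical=[c,G,d,D,H,E,f,B], logical=[D,H,E,f,B,c,G,d]
After op 11 (rotate(+3)): offset=6, physical=[c,G,d,D,H,E,f,B], logical=[f,B,c,G,d,D,H,E]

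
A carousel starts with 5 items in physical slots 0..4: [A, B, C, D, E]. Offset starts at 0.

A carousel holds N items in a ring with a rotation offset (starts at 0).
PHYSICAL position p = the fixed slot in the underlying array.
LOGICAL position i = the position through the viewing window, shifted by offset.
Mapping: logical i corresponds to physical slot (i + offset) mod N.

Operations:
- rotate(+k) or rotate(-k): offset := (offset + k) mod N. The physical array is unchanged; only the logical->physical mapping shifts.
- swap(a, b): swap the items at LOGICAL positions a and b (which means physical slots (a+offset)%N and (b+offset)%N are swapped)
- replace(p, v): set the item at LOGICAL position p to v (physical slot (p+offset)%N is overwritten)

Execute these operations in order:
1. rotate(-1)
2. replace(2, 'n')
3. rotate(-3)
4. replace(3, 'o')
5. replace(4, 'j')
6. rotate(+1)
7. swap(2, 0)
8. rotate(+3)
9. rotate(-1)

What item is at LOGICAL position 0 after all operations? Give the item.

Answer: C

Derivation:
After op 1 (rotate(-1)): offset=4, physical=[A,B,C,D,E], logical=[E,A,B,C,D]
After op 2 (replace(2, 'n')): offset=4, physical=[A,n,C,D,E], logical=[E,A,n,C,D]
After op 3 (rotate(-3)): offset=1, physical=[A,n,C,D,E], logical=[n,C,D,E,A]
After op 4 (replace(3, 'o')): offset=1, physical=[A,n,C,D,o], logical=[n,C,D,o,A]
After op 5 (replace(4, 'j')): offset=1, physical=[j,n,C,D,o], logical=[n,C,D,o,j]
After op 6 (rotate(+1)): offset=2, physical=[j,n,C,D,o], logical=[C,D,o,j,n]
After op 7 (swap(2, 0)): offset=2, physical=[j,n,o,D,C], logical=[o,D,C,j,n]
After op 8 (rotate(+3)): offset=0, physical=[j,n,o,D,C], logical=[j,n,o,D,C]
After op 9 (rotate(-1)): offset=4, physical=[j,n,o,D,C], logical=[C,j,n,o,D]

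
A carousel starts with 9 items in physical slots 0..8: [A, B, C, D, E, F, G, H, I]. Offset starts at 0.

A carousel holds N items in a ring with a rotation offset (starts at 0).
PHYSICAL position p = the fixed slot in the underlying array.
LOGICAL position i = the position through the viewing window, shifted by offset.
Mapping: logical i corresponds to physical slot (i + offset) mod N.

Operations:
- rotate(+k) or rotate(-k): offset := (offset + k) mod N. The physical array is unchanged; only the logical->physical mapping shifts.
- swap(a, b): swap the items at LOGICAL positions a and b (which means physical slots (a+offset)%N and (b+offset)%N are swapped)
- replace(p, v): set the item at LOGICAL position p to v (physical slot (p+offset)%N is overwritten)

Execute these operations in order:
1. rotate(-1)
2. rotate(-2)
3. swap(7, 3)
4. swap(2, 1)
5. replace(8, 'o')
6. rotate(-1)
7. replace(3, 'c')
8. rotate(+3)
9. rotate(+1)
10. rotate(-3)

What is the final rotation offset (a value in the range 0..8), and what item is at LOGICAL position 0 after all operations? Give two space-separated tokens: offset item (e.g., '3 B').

Answer: 6 G

Derivation:
After op 1 (rotate(-1)): offset=8, physical=[A,B,C,D,E,F,G,H,I], logical=[I,A,B,C,D,E,F,G,H]
After op 2 (rotate(-2)): offset=6, physical=[A,B,C,D,E,F,G,H,I], logical=[G,H,I,A,B,C,D,E,F]
After op 3 (swap(7, 3)): offset=6, physical=[E,B,C,D,A,F,G,H,I], logical=[G,H,I,E,B,C,D,A,F]
After op 4 (swap(2, 1)): offset=6, physical=[E,B,C,D,A,F,G,I,H], logical=[G,I,H,E,B,C,D,A,F]
After op 5 (replace(8, 'o')): offset=6, physical=[E,B,C,D,A,o,G,I,H], logical=[G,I,H,E,B,C,D,A,o]
After op 6 (rotate(-1)): offset=5, physical=[E,B,C,D,A,o,G,I,H], logical=[o,G,I,H,E,B,C,D,A]
After op 7 (replace(3, 'c')): offset=5, physical=[E,B,C,D,A,o,G,I,c], logical=[o,G,I,c,E,B,C,D,A]
After op 8 (rotate(+3)): offset=8, physical=[E,B,C,D,A,o,G,I,c], logical=[c,E,B,C,D,A,o,G,I]
After op 9 (rotate(+1)): offset=0, physical=[E,B,C,D,A,o,G,I,c], logical=[E,B,C,D,A,o,G,I,c]
After op 10 (rotate(-3)): offset=6, physical=[E,B,C,D,A,o,G,I,c], logical=[G,I,c,E,B,C,D,A,o]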